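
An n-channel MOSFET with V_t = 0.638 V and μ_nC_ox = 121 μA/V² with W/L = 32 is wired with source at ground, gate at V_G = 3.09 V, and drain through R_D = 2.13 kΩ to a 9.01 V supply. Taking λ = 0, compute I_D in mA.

I_D = 4.01 mA

V_GS = V_G = 3.09 V, so V_ov = 3.09 − 0.638 = 2.45 V.
k_n = μ_nC_ox · (W/L) = 3.872 mA/V².
Assume saturation: I_D = ½ k_n V_ov² = 0.5 × 3.872 × 2.45² = 11.6 mA, giving V_DS = V_DD − I_D R_D = 9.01 − 11.6 × 2.13 = -15.8 V.
But -15.8 V < V_ov = 2.45 V, so the device is actually in triode.
In triode I_D = k_n[V_ov V_DS − ½ V_DS²] and I_D = (V_DD − V_DS)/R_D. Equating: 4.12 V_DS² − 21.22 V_DS + 9.01 = 0, giving V_DS = 0.467 V (the root below V_ov).
I_D = (9.01 − 0.467) / 2.13 = 4.01 mA.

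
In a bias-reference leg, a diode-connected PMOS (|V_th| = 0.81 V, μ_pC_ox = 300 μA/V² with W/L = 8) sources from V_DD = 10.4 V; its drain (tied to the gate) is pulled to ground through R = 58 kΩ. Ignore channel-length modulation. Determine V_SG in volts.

V_SG = 1.17 V

With gate tied to drain, V_SG = V_SD ≥ V_SG − |V_th|, so the device is in saturation.
k_p = μ_pC_ox · (W/L) = 2.4 mA/V².
KCL at the drain: ½ k_p (V_SG − |V_th|)² = (V_DD − V_SG)/R.
Let x = V_SG − 0.81. Then 69.6 x² + x − 9.59 = 0, giving x = 0.364 V (positive root), so V_SG = 1.17 V.
I_D = (V_DD − V_SG)/R = (10.4 − 1.17) / 58 = 0.159 mA.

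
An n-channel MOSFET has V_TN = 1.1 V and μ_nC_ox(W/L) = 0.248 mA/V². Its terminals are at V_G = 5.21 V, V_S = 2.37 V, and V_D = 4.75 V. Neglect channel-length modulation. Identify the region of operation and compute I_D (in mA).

V_GS = V_G − V_S = 5.21 − 2.37 = 2.84 V; V_DS = V_D − V_S = 4.75 − 2.37 = 2.38 V.
V_ov = V_GS − V_TN = 2.84 − 1.1 = 1.74 V.
Since V_DS = 2.38 V ≥ V_ov = 1.74 V, the device is in saturation.
I_D = ½ k_n V_ov² = 0.5 × 0.248 × 1.74² = 0.375 mA.

Saturation; I_D = 0.375 mA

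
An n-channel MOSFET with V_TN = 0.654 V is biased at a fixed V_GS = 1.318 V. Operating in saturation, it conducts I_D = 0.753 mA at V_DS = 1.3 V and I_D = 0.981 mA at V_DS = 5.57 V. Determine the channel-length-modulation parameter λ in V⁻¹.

With V_GS fixed, I_D ∝ (1 + λ V_DS) in saturation, so I_D2/I_D1 = (1 + λ V_DS2)/(1 + λ V_DS1).
0.981/0.753 = 1.303 = (1 + 5.57 λ)/(1 + 1.3 λ).
Solving: λ (I_D1 V_DS2 − I_D2 V_DS1) = I_D2 − I_D1, so λ = (0.981 − 0.753) / (0.753 × 5.57 − 0.981 × 1.3) = 0.228 / 2.92 = 0.0781 V⁻¹.

λ = 0.0781 V⁻¹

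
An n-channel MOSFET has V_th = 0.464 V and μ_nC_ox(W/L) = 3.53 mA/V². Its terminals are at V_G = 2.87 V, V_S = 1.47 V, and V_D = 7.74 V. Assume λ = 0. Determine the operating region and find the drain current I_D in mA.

Saturation; I_D = 1.55 mA

V_GS = V_G − V_S = 2.87 − 1.47 = 1.4 V; V_DS = V_D − V_S = 7.74 − 1.47 = 6.27 V.
V_ov = V_GS − V_th = 1.4 − 0.464 = 0.936 V.
Since V_DS = 6.27 V ≥ V_ov = 0.936 V, the device is in saturation.
I_D = ½ k_n V_ov² = 0.5 × 3.53 × 0.936² = 1.55 mA.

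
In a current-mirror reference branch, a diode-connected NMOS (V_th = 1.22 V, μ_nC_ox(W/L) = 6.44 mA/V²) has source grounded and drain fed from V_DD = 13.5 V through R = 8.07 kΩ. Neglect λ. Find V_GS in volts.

V_GS = 1.89 V

With gate tied to drain, V_GS = V_DS ≥ V_GS − V_th, so the device is in saturation.
KCL at the drain: ½ k_n (V_GS − V_th)² = (V_DD − V_GS)/R.
Let x = V_GS − 1.22. Then 26 x² + x − 12.28 = 0, giving x = 0.668 V (positive root), so V_GS = 1.89 V.
I_D = (V_DD − V_GS)/R = (13.5 − 1.89) / 8.07 = 1.44 mA.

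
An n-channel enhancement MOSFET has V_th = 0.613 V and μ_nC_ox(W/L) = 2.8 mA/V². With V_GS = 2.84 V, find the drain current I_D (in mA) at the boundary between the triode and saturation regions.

I_D = 6.94 mA

At the boundary V_DS = V_ov = V_GS − V_th = 2.84 − 0.613 = 2.23 V.
I_D = ½ k_n V_ov² = 0.5 × 2.8 × 2.23² = 6.94 mA.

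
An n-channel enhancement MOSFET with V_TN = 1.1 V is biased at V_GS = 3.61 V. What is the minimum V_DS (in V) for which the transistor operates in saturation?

The boundary between triode and saturation is V_DS = V_GS − V_TN = V_ov.
V_ov = 3.61 − 1.1 = 2.51 V.

V_DS,sat = 2.51 V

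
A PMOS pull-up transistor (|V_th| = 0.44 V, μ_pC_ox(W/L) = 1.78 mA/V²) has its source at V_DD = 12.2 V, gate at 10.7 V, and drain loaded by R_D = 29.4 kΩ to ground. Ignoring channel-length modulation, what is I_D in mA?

I_D = 0.407 mA

V_SG = V_DD − V_G = 12.2 − 10.7 = 1.5 V, so V_ov = 1.5 − 0.44 = 1.06 V.
Assume saturation: I_D = ½ k_p V_ov² = 0.5 × 1.78 × 1.06² = 1 mA, giving V_SD = V_DD − I_D R_D = 12.2 − 1 × 29.4 = -17.2 V.
But -17.2 V < V_ov = 1.06 V, so the device is actually in triode.
In triode I_D = k_p[V_ov V_SD − ½ V_SD²] and I_D = (V_DD − V_SD)/R_D. Equating: 26.2 V_SD² − 56.47 V_SD + 12.2 = 0, giving V_SD = 0.244 V (the root below V_ov).
I_D = (12.2 − 0.244) / 29.4 = 0.407 mA.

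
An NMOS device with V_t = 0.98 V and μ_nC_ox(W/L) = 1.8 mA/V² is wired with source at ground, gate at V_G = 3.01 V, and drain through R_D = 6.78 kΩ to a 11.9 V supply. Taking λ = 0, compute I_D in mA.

I_D = 1.68 mA

V_GS = V_G = 3.01 V, so V_ov = 3.01 − 0.98 = 2.03 V.
Assume saturation: I_D = ½ k_n V_ov² = 0.5 × 1.8 × 2.03² = 3.71 mA, giving V_DS = V_DD − I_D R_D = 11.9 − 3.71 × 6.78 = -13.2 V.
But -13.2 V < V_ov = 2.03 V, so the device is actually in triode.
In triode I_D = k_n[V_ov V_DS − ½ V_DS²] and I_D = (V_DD − V_DS)/R_D. Equating: 6.1 V_DS² − 25.77 V_DS + 11.9 = 0, giving V_DS = 0.528 V (the root below V_ov).
I_D = (11.9 − 0.528) / 6.78 = 1.68 mA.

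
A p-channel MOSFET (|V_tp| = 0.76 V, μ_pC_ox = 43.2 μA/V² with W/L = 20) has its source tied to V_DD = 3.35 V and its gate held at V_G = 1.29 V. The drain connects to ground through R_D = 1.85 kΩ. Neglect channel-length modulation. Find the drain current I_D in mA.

I_D = 0.730 mA

V_SG = V_DD − V_G = 3.35 − 1.29 = 2.06 V, so V_ov = 2.06 − 0.76 = 1.3 V.
k_p = μ_pC_ox · (W/L) = 0.864 mA/V².
Assume saturation: I_D = ½ k_p V_ov² = 0.5 × 0.864 × 1.3² = 0.73 mA, giving V_SD = V_DD − I_D R_D = 3.35 − 0.73 × 1.85 = 2 V.
V_SD = 2 V ≥ V_ov = 1.3 V, confirming saturation.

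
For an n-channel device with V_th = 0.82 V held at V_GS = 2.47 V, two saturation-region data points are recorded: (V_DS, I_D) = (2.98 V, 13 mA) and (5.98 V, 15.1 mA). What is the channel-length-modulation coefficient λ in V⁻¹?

With V_GS fixed, I_D ∝ (1 + λ V_DS) in saturation, so I_D2/I_D1 = (1 + λ V_DS2)/(1 + λ V_DS1).
15.1/13 = 1.162 = (1 + 5.98 λ)/(1 + 2.98 λ).
Solving: λ (I_D1 V_DS2 − I_D2 V_DS1) = I_D2 − I_D1, so λ = (15.1 − 13) / (13 × 5.98 − 15.1 × 2.98) = 2.1 / 32.7 = 0.0641 V⁻¹.

λ = 0.0641 V⁻¹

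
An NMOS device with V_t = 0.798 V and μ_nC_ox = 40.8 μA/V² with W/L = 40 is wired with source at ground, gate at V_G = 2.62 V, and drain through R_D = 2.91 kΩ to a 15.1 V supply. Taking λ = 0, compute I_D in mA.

V_GS = V_G = 2.62 V, so V_ov = 2.62 − 0.798 = 1.82 V.
k_n = μ_nC_ox · (W/L) = 1.632 mA/V².
Assume saturation: I_D = ½ k_n V_ov² = 0.5 × 1.632 × 1.82² = 2.71 mA, giving V_DS = V_DD − I_D R_D = 15.1 − 2.71 × 2.91 = 7.22 V.
V_DS = 7.22 V ≥ V_ov = 1.82 V, confirming saturation.

I_D = 2.71 mA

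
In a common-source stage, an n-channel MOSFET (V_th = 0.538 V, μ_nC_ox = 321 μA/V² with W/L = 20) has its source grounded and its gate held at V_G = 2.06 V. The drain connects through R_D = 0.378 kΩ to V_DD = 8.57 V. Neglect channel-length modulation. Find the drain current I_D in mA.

V_GS = V_G = 2.06 V, so V_ov = 2.06 − 0.538 = 1.52 V.
k_n = μ_nC_ox · (W/L) = 6.42 mA/V².
Assume saturation: I_D = ½ k_n V_ov² = 0.5 × 6.42 × 1.52² = 7.44 mA, giving V_DS = V_DD − I_D R_D = 8.57 − 7.44 × 0.378 = 5.76 V.
V_DS = 5.76 V ≥ V_ov = 1.52 V, confirming saturation.

I_D = 7.44 mA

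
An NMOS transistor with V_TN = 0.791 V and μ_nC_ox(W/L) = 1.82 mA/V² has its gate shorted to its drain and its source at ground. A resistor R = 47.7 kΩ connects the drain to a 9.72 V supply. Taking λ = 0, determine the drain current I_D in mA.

With gate tied to drain, V_GS = V_DS ≥ V_GS − V_TN, so the device is in saturation.
KCL at the drain: ½ k_n (V_GS − V_TN)² = (V_DD − V_GS)/R.
Let x = V_GS − 0.791. Then 43.4 x² + x − 8.929 = 0, giving x = 0.442 V (positive root), so V_GS = 1.23 V.
I_D = (V_DD − V_GS)/R = (9.72 − 1.23) / 47.7 = 0.178 mA.

I_D = 0.178 mA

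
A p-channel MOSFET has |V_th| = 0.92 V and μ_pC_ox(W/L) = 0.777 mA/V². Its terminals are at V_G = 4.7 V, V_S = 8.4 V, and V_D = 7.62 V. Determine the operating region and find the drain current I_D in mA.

V_SG = V_S − V_G = 8.4 − 4.7 = 3.7 V; V_SD = V_S − V_D = 8.4 − 7.62 = 0.78 V.
V_ov = V_SG − |V_th| = 3.7 − 0.92 = 2.78 V.
Since V_SD = 0.78 V < V_ov = 2.78 V, the device is in the triode region.
I_D = k_p [V_ov · V_SD − ½ V_SD²] = 0.777 × [2.78 × 0.78 − 0.5 × 0.78²] = 1.45 mA.

Triode; I_D = 1.45 mA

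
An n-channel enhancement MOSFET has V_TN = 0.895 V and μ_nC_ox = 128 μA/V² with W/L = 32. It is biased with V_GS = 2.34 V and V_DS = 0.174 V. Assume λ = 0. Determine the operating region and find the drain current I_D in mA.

Triode; I_D = 0.968 mA

k_n = μ_nC_ox · (W/L) = 4.096 mA/V².
V_ov = V_GS − V_TN = 2.34 − 0.895 = 1.44 V.
Since V_DS = 0.174 V < V_ov = 1.44 V, the device is in the triode region.
I_D = k_n [V_ov · V_DS − ½ V_DS²] = 4.096 × [1.44 × 0.174 − 0.5 × 0.174²] = 0.968 mA.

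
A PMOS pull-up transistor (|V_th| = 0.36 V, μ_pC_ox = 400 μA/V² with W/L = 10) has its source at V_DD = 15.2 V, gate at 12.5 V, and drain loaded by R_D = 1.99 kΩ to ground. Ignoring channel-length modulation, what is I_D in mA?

I_D = 7.15 mA

V_SG = V_DD − V_G = 15.2 − 12.5 = 2.7 V, so V_ov = 2.7 − 0.36 = 2.34 V.
k_p = μ_pC_ox · (W/L) = 4 mA/V².
Assume saturation: I_D = ½ k_p V_ov² = 0.5 × 4 × 2.34² = 11 mA, giving V_SD = V_DD − I_D R_D = 15.2 − 11 × 1.99 = -6.59 V.
But -6.59 V < V_ov = 2.34 V, so the device is actually in triode.
In triode I_D = k_p[V_ov V_SD − ½ V_SD²] and I_D = (V_DD − V_SD)/R_D. Equating: 3.98 V_SD² − 19.63 V_SD + 15.2 = 0, giving V_SD = 0.962 V (the root below V_ov).
I_D = (15.2 − 0.962) / 1.99 = 7.15 mA.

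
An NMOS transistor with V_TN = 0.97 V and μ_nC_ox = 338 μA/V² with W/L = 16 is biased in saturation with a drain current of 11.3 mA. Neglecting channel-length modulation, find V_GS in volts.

k_n = μ_nC_ox · (W/L) = 5.408 mA/V².
In saturation I_D = ½ k_n (V_GS − V_TN)², so V_GS − V_TN = √(2 I_D / k_n) = √(2 × 11.3 / 5.408) = 2.04 V.
V_GS = 0.97 + 2.04 = 3.01 V.

V_GS = 3.01 V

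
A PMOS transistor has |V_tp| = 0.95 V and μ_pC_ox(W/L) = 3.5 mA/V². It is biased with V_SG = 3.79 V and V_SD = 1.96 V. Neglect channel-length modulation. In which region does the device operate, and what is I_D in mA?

V_ov = V_SG − |V_tp| = 3.79 − 0.95 = 2.84 V.
Since V_SD = 1.96 V < V_ov = 2.84 V, the device is in the triode region.
I_D = k_p [V_ov · V_SD − ½ V_SD²] = 3.5 × [2.84 × 1.96 − 0.5 × 1.96²] = 12.8 mA.

Triode; I_D = 12.8 mA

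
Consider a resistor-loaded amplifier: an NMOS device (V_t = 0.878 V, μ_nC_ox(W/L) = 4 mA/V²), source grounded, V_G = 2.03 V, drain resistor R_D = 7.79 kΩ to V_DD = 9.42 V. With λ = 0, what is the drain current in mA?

I_D = 1.17 mA

V_GS = V_G = 2.03 V, so V_ov = 2.03 − 0.878 = 1.15 V.
Assume saturation: I_D = ½ k_n V_ov² = 0.5 × 4 × 1.15² = 2.65 mA, giving V_DS = V_DD − I_D R_D = 9.42 − 2.65 × 7.79 = -11.3 V.
But -11.3 V < V_ov = 1.15 V, so the device is actually in triode.
In triode I_D = k_n[V_ov V_DS − ½ V_DS²] and I_D = (V_DD − V_DS)/R_D. Equating: 15.6 V_DS² − 36.9 V_DS + 9.42 = 0, giving V_DS = 0.291 V (the root below V_ov).
I_D = (9.42 − 0.291) / 7.79 = 1.17 mA.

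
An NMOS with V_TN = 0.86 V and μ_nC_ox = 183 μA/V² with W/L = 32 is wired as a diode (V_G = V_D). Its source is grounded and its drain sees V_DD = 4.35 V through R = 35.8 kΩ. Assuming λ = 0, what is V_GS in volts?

With gate tied to drain, V_GS = V_DS ≥ V_GS − V_TN, so the device is in saturation.
k_n = μ_nC_ox · (W/L) = 5.856 mA/V².
KCL at the drain: ½ k_n (V_GS − V_TN)² = (V_DD − V_GS)/R.
Let x = V_GS − 0.86. Then 105 x² + x − 3.49 = 0, giving x = 0.178 V (positive root), so V_GS = 1.04 V.
I_D = (V_DD − V_GS)/R = (4.35 − 1.04) / 35.8 = 0.0925 mA.

V_GS = 1.04 V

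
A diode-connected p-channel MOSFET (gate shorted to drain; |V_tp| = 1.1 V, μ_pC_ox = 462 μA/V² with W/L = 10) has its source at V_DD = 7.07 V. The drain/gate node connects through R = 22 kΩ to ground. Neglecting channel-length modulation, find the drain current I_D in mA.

I_D = 0.256 mA

With gate tied to drain, V_SG = V_SD ≥ V_SG − |V_tp|, so the device is in saturation.
k_p = μ_pC_ox · (W/L) = 4.62 mA/V².
KCL at the drain: ½ k_p (V_SG − |V_tp|)² = (V_DD − V_SG)/R.
Let x = V_SG − 1.1. Then 50.8 x² + x − 5.97 = 0, giving x = 0.333 V (positive root), so V_SG = 1.43 V.
I_D = (V_DD − V_SG)/R = (7.07 − 1.43) / 22 = 0.256 mA.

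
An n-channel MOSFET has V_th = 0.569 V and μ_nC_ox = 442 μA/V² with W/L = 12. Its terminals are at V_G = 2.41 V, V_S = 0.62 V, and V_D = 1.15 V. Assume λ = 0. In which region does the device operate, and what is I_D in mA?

V_GS = V_G − V_S = 2.41 − 0.62 = 1.79 V; V_DS = V_D − V_S = 1.15 − 0.62 = 0.53 V.
k_n = μ_nC_ox · (W/L) = 5.304 mA/V².
V_ov = V_GS − V_th = 1.79 − 0.569 = 1.22 V.
Since V_DS = 0.53 V < V_ov = 1.22 V, the device is in the triode region.
I_D = k_n [V_ov · V_DS − ½ V_DS²] = 5.304 × [1.22 × 0.53 − 0.5 × 0.53²] = 2.69 mA.

Triode; I_D = 2.69 mA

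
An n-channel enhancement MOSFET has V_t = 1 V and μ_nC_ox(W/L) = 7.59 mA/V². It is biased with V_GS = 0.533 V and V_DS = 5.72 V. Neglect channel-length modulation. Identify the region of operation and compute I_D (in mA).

V_GS = 0.533 V < V_t = 1 V, so the transistor is in cutoff.

Cutoff; I_D = 0 mA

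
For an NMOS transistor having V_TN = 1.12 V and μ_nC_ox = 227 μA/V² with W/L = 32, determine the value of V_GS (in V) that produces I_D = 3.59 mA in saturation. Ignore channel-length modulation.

V_GS = 2.11 V

k_n = μ_nC_ox · (W/L) = 7.264 mA/V².
In saturation I_D = ½ k_n (V_GS − V_TN)², so V_GS − V_TN = √(2 I_D / k_n) = √(2 × 3.59 / 7.264) = 0.994 V.
V_GS = 1.12 + 0.994 = 2.11 V.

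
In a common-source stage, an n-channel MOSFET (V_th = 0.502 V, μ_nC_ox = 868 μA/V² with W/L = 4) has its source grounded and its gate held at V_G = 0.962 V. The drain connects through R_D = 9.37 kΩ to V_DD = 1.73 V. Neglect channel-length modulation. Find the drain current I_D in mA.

I_D = 0.171 mA

V_GS = V_G = 0.962 V, so V_ov = 0.962 − 0.502 = 0.46 V.
k_n = μ_nC_ox · (W/L) = 3.472 mA/V².
Assume saturation: I_D = ½ k_n V_ov² = 0.5 × 3.472 × 0.46² = 0.367 mA, giving V_DS = V_DD − I_D R_D = 1.73 − 0.367 × 9.37 = -1.71 V.
But -1.71 V < V_ov = 0.46 V, so the device is actually in triode.
In triode I_D = k_n[V_ov V_DS − ½ V_DS²] and I_D = (V_DD − V_DS)/R_D. Equating: 16.3 V_DS² − 15.97 V_DS + 1.73 = 0, giving V_DS = 0.124 V (the root below V_ov).
I_D = (1.73 − 0.124) / 9.37 = 0.171 mA.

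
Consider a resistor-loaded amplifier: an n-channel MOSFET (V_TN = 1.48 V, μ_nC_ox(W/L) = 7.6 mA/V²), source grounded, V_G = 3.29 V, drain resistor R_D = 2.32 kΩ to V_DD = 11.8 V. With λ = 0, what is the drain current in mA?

V_GS = V_G = 3.29 V, so V_ov = 3.29 − 1.48 = 1.81 V.
Assume saturation: I_D = ½ k_n V_ov² = 0.5 × 7.6 × 1.81² = 12.4 mA, giving V_DS = V_DD − I_D R_D = 11.8 − 12.4 × 2.32 = -17.1 V.
But -17.1 V < V_ov = 1.81 V, so the device is actually in triode.
In triode I_D = k_n[V_ov V_DS − ½ V_DS²] and I_D = (V_DD − V_DS)/R_D. Equating: 8.82 V_DS² − 32.91 V_DS + 11.8 = 0, giving V_DS = 0.402 V (the root below V_ov).
I_D = (11.8 − 0.402) / 2.32 = 4.91 mA.

I_D = 4.91 mA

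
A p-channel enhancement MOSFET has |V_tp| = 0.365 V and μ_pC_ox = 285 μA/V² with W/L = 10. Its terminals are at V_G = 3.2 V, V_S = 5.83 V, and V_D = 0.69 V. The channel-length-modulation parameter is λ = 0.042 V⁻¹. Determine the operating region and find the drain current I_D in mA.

Saturation; I_D = 8.89 mA

V_SG = V_S − V_G = 5.83 − 3.2 = 2.63 V; V_SD = V_S − V_D = 5.83 − 0.69 = 5.14 V.
k_p = μ_pC_ox · (W/L) = 2.85 mA/V².
V_ov = V_SG − |V_tp| = 2.63 − 0.365 = 2.26 V.
Since V_SD = 5.14 V ≥ V_ov = 2.26 V, the device is in saturation.
I_D = ½ k_p V_ov² (1 + λ V_SD) = 0.5 × 2.85 × 2.26² × (1 + 0.042 × 5.14) = 8.89 mA.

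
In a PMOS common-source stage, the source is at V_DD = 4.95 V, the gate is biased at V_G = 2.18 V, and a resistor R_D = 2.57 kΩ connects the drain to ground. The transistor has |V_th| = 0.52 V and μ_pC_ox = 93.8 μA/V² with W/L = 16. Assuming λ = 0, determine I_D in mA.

V_SG = V_DD − V_G = 4.95 − 2.18 = 2.77 V, so V_ov = 2.77 − 0.52 = 2.25 V.
k_p = μ_pC_ox · (W/L) = 1.501 mA/V².
Assume saturation: I_D = ½ k_p V_ov² = 0.5 × 1.501 × 2.25² = 3.8 mA, giving V_SD = V_DD − I_D R_D = 4.95 − 3.8 × 2.57 = -4.81 V.
But -4.81 V < V_ov = 2.25 V, so the device is actually in triode.
In triode I_D = k_p[V_ov V_SD − ½ V_SD²] and I_D = (V_DD − V_SD)/R_D. Equating: 1.93 V_SD² − 9.678 V_SD + 4.95 = 0, giving V_SD = 0.578 V (the root below V_ov).
I_D = (4.95 − 0.578) / 2.57 = 1.7 mA.

I_D = 1.70 mA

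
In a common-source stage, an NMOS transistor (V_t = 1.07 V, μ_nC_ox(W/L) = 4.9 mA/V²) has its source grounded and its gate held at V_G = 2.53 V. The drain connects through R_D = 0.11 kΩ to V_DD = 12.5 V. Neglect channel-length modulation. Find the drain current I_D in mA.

I_D = 5.22 mA

V_GS = V_G = 2.53 V, so V_ov = 2.53 − 1.07 = 1.46 V.
Assume saturation: I_D = ½ k_n V_ov² = 0.5 × 4.9 × 1.46² = 5.22 mA, giving V_DS = V_DD − I_D R_D = 12.5 − 5.22 × 0.11 = 11.9 V.
V_DS = 11.9 V ≥ V_ov = 1.46 V, confirming saturation.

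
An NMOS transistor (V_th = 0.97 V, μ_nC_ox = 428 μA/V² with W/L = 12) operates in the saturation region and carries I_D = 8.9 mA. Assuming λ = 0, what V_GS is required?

V_GS = 2.83 V

k_n = μ_nC_ox · (W/L) = 5.136 mA/V².
In saturation I_D = ½ k_n (V_GS − V_th)², so V_GS − V_th = √(2 I_D / k_n) = √(2 × 8.9 / 5.136) = 1.86 V.
V_GS = 0.97 + 1.86 = 2.83 V.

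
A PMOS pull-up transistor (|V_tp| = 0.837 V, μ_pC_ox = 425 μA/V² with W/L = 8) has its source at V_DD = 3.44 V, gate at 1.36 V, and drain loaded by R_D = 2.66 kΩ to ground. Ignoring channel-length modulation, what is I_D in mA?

V_SG = V_DD − V_G = 3.44 − 1.36 = 2.08 V, so V_ov = 2.08 − 0.837 = 1.24 V.
k_p = μ_pC_ox · (W/L) = 3.4 mA/V².
Assume saturation: I_D = ½ k_p V_ov² = 0.5 × 3.4 × 1.24² = 2.63 mA, giving V_SD = V_DD − I_D R_D = 3.44 − 2.63 × 2.66 = -3.55 V.
But -3.55 V < V_ov = 1.24 V, so the device is actually in triode.
In triode I_D = k_p[V_ov V_SD − ½ V_SD²] and I_D = (V_DD − V_SD)/R_D. Equating: 4.52 V_SD² − 12.24 V_SD + 3.44 = 0, giving V_SD = 0.318 V (the root below V_ov).
I_D = (3.44 − 0.318) / 2.66 = 1.17 mA.

I_D = 1.17 mA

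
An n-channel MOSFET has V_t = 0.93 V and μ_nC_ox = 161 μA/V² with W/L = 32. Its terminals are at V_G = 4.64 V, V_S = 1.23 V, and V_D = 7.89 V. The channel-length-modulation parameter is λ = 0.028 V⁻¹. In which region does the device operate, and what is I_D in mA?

Saturation; I_D = 18.8 mA

V_GS = V_G − V_S = 4.64 − 1.23 = 3.41 V; V_DS = V_D − V_S = 7.89 − 1.23 = 6.66 V.
k_n = μ_nC_ox · (W/L) = 5.152 mA/V².
V_ov = V_GS − V_t = 3.41 − 0.93 = 2.48 V.
Since V_DS = 6.66 V ≥ V_ov = 2.48 V, the device is in saturation.
I_D = ½ k_n V_ov² (1 + λ V_DS) = 0.5 × 5.152 × 2.48² × (1 + 0.028 × 6.66) = 18.8 mA.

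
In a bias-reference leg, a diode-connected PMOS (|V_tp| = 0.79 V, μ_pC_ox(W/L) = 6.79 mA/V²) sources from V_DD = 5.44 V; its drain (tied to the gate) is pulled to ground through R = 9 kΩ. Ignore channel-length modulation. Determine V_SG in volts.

With gate tied to drain, V_SG = V_SD ≥ V_SG − |V_tp|, so the device is in saturation.
KCL at the drain: ½ k_p (V_SG − |V_tp|)² = (V_DD − V_SG)/R.
Let x = V_SG − 0.79. Then 30.6 x² + x − 4.65 = 0, giving x = 0.374 V (positive root), so V_SG = 1.16 V.
I_D = (V_DD − V_SG)/R = (5.44 − 1.16) / 9 = 0.475 mA.

V_SG = 1.16 V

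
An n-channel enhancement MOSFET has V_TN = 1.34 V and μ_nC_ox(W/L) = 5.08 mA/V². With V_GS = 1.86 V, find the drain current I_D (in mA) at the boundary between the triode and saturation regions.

At the boundary V_DS = V_ov = V_GS − V_TN = 1.86 − 1.34 = 0.52 V.
I_D = ½ k_n V_ov² = 0.5 × 5.08 × 0.52² = 0.687 mA.

I_D = 0.687 mA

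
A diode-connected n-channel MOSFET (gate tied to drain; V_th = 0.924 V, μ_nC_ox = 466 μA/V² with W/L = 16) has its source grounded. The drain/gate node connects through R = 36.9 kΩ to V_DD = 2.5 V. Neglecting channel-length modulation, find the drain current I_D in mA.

With gate tied to drain, V_GS = V_DS ≥ V_GS − V_th, so the device is in saturation.
k_n = μ_nC_ox · (W/L) = 7.456 mA/V².
KCL at the drain: ½ k_n (V_GS − V_th)² = (V_DD − V_GS)/R.
Let x = V_GS − 0.924. Then 138 x² + x − 1.576 = 0, giving x = 0.103 V (positive root), so V_GS = 1.03 V.
I_D = (V_DD − V_GS)/R = (2.5 − 1.03) / 36.9 = 0.0399 mA.

I_D = 0.0399 mA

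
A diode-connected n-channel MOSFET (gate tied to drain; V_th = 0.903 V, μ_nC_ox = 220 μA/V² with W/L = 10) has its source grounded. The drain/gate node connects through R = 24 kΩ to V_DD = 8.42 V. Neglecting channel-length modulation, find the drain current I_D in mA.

I_D = 0.292 mA

With gate tied to drain, V_GS = V_DS ≥ V_GS − V_th, so the device is in saturation.
k_n = μ_nC_ox · (W/L) = 2.2 mA/V².
KCL at the drain: ½ k_n (V_GS − V_th)² = (V_DD − V_GS)/R.
Let x = V_GS − 0.903. Then 26.4 x² + x − 7.517 = 0, giving x = 0.515 V (positive root), so V_GS = 1.42 V.
I_D = (V_DD − V_GS)/R = (8.42 − 1.42) / 24 = 0.292 mA.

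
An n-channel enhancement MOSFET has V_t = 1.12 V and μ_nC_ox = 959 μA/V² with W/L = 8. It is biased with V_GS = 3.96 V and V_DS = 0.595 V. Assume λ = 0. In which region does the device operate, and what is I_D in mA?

k_n = μ_nC_ox · (W/L) = 7.672 mA/V².
V_ov = V_GS − V_t = 3.96 − 1.12 = 2.84 V.
Since V_DS = 0.595 V < V_ov = 2.84 V, the device is in the triode region.
I_D = k_n [V_ov · V_DS − ½ V_DS²] = 7.672 × [2.84 × 0.595 − 0.5 × 0.595²] = 11.6 mA.

Triode; I_D = 11.6 mA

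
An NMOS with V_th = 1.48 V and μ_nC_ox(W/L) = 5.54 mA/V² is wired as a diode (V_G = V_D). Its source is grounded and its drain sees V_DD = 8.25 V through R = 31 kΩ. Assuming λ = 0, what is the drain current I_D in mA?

I_D = 0.210 mA

With gate tied to drain, V_GS = V_DS ≥ V_GS − V_th, so the device is in saturation.
KCL at the drain: ½ k_n (V_GS − V_th)² = (V_DD − V_GS)/R.
Let x = V_GS − 1.48. Then 85.9 x² + x − 6.77 = 0, giving x = 0.275 V (positive root), so V_GS = 1.76 V.
I_D = (V_DD − V_GS)/R = (8.25 − 1.76) / 31 = 0.21 mA.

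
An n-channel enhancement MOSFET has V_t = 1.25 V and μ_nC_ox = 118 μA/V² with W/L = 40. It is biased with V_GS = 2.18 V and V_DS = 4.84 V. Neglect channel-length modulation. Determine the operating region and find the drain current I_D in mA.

k_n = μ_nC_ox · (W/L) = 4.72 mA/V².
V_ov = V_GS − V_t = 2.18 − 1.25 = 0.93 V.
Since V_DS = 4.84 V ≥ V_ov = 0.93 V, the device is in saturation.
I_D = ½ k_n V_ov² = 0.5 × 4.72 × 0.93² = 2.04 mA.

Saturation; I_D = 2.04 mA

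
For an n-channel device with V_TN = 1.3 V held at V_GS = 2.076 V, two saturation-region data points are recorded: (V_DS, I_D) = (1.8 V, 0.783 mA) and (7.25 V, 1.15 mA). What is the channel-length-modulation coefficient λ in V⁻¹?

With V_GS fixed, I_D ∝ (1 + λ V_DS) in saturation, so I_D2/I_D1 = (1 + λ V_DS2)/(1 + λ V_DS1).
1.15/0.783 = 1.469 = (1 + 7.25 λ)/(1 + 1.8 λ).
Solving: λ (I_D1 V_DS2 − I_D2 V_DS1) = I_D2 − I_D1, so λ = (1.15 − 0.783) / (0.783 × 7.25 − 1.15 × 1.8) = 0.367 / 3.61 = 0.102 V⁻¹.

λ = 0.102 V⁻¹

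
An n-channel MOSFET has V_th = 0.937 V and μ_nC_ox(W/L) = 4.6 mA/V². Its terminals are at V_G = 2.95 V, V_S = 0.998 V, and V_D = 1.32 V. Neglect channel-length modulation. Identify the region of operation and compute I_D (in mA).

V_GS = V_G − V_S = 2.95 − 0.998 = 1.95 V; V_DS = V_D − V_S = 1.32 − 0.998 = 0.322 V.
V_ov = V_GS − V_th = 1.95 − 0.937 = 1.02 V.
Since V_DS = 0.322 V < V_ov = 1.02 V, the device is in the triode region.
I_D = k_n [V_ov · V_DS − ½ V_DS²] = 4.6 × [1.02 × 0.322 − 0.5 × 0.322²] = 1.26 mA.

Triode; I_D = 1.26 mA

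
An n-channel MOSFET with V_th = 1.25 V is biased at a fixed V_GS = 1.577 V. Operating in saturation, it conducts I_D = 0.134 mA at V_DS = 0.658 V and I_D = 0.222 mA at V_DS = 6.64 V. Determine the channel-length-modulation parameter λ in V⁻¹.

λ = 0.118 V⁻¹

With V_GS fixed, I_D ∝ (1 + λ V_DS) in saturation, so I_D2/I_D1 = (1 + λ V_DS2)/(1 + λ V_DS1).
0.222/0.134 = 1.657 = (1 + 6.64 λ)/(1 + 0.658 λ).
Solving: λ (I_D1 V_DS2 − I_D2 V_DS1) = I_D2 − I_D1, so λ = (0.222 − 0.134) / (0.134 × 6.64 − 0.222 × 0.658) = 0.088 / 0.744 = 0.118 V⁻¹.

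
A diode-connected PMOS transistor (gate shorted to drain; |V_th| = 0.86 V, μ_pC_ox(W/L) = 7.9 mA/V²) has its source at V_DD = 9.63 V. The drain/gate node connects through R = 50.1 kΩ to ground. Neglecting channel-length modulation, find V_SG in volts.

With gate tied to drain, V_SG = V_SD ≥ V_SG − |V_th|, so the device is in saturation.
KCL at the drain: ½ k_p (V_SG − |V_th|)² = (V_DD − V_SG)/R.
Let x = V_SG − 0.86. Then 198 x² + x − 8.77 = 0, giving x = 0.208 V (positive root), so V_SG = 1.07 V.
I_D = (V_DD − V_SG)/R = (9.63 − 1.07) / 50.1 = 0.171 mA.

V_SG = 1.07 V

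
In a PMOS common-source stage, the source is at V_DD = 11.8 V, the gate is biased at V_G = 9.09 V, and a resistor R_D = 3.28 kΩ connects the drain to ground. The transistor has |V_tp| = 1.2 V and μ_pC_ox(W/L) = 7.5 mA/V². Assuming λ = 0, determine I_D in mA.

I_D = 3.49 mA

V_SG = V_DD − V_G = 11.8 − 9.09 = 2.71 V, so V_ov = 2.71 − 1.2 = 1.51 V.
Assume saturation: I_D = ½ k_p V_ov² = 0.5 × 7.5 × 1.51² = 8.55 mA, giving V_SD = V_DD − I_D R_D = 11.8 − 8.55 × 3.28 = -16.2 V.
But -16.2 V < V_ov = 1.51 V, so the device is actually in triode.
In triode I_D = k_p[V_ov V_SD − ½ V_SD²] and I_D = (V_DD − V_SD)/R_D. Equating: 12.3 V_SD² − 38.15 V_SD + 11.8 = 0, giving V_SD = 0.348 V (the root below V_ov).
I_D = (11.8 − 0.348) / 3.28 = 3.49 mA.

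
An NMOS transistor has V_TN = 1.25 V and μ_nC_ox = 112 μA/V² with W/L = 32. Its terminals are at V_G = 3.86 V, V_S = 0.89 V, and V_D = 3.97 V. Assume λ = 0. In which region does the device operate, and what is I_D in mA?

V_GS = V_G − V_S = 3.86 − 0.89 = 2.97 V; V_DS = V_D − V_S = 3.97 − 0.89 = 3.08 V.
k_n = μ_nC_ox · (W/L) = 3.584 mA/V².
V_ov = V_GS − V_TN = 2.97 − 1.25 = 1.72 V.
Since V_DS = 3.08 V ≥ V_ov = 1.72 V, the device is in saturation.
I_D = ½ k_n V_ov² = 0.5 × 3.584 × 1.72² = 5.3 mA.

Saturation; I_D = 5.30 mA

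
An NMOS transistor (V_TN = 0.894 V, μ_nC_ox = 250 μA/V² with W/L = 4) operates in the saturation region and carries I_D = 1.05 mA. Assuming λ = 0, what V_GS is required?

k_n = μ_nC_ox · (W/L) = 1 mA/V².
In saturation I_D = ½ k_n (V_GS − V_TN)², so V_GS − V_TN = √(2 I_D / k_n) = √(2 × 1.05 / 1) = 1.45 V.
V_GS = 0.894 + 1.45 = 2.34 V.

V_GS = 2.34 V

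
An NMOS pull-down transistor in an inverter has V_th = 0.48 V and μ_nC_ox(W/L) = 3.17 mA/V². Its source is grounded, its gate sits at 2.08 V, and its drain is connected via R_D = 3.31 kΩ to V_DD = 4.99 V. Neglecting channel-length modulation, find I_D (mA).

I_D = 1.41 mA

V_GS = V_G = 2.08 V, so V_ov = 2.08 − 0.48 = 1.6 V.
Assume saturation: I_D = ½ k_n V_ov² = 0.5 × 3.17 × 1.6² = 4.06 mA, giving V_DS = V_DD − I_D R_D = 4.99 − 4.06 × 3.31 = -8.44 V.
But -8.44 V < V_ov = 1.6 V, so the device is actually in triode.
In triode I_D = k_n[V_ov V_DS − ½ V_DS²] and I_D = (V_DD − V_DS)/R_D. Equating: 5.25 V_DS² − 17.79 V_DS + 4.99 = 0, giving V_DS = 0.309 V (the root below V_ov).
I_D = (4.99 − 0.309) / 3.31 = 1.41 mA.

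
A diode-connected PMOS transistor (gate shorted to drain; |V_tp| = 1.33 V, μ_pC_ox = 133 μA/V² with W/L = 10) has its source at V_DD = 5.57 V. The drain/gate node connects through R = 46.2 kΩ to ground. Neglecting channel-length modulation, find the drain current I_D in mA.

I_D = 0.0841 mA

With gate tied to drain, V_SG = V_SD ≥ V_SG − |V_tp|, so the device is in saturation.
k_p = μ_pC_ox · (W/L) = 1.33 mA/V².
KCL at the drain: ½ k_p (V_SG − |V_tp|)² = (V_DD − V_SG)/R.
Let x = V_SG − 1.33. Then 30.7 x² + x − 4.24 = 0, giving x = 0.356 V (positive root), so V_SG = 1.69 V.
I_D = (V_DD − V_SG)/R = (5.57 − 1.69) / 46.2 = 0.0841 mA.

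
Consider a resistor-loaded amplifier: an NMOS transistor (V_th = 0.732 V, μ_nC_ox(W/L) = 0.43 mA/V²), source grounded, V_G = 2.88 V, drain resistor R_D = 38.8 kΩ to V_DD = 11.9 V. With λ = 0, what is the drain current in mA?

I_D = 0.298 mA

V_GS = V_G = 2.88 V, so V_ov = 2.88 − 0.732 = 2.15 V.
Assume saturation: I_D = ½ k_n V_ov² = 0.5 × 0.43 × 2.15² = 0.992 mA, giving V_DS = V_DD − I_D R_D = 11.9 − 0.992 × 38.8 = -26.6 V.
But -26.6 V < V_ov = 2.15 V, so the device is actually in triode.
In triode I_D = k_n[V_ov V_DS − ½ V_DS²] and I_D = (V_DD − V_DS)/R_D. Equating: 8.34 V_DS² − 36.84 V_DS + 11.9 = 0, giving V_DS = 0.351 V (the root below V_ov).
I_D = (11.9 − 0.351) / 38.8 = 0.298 mA.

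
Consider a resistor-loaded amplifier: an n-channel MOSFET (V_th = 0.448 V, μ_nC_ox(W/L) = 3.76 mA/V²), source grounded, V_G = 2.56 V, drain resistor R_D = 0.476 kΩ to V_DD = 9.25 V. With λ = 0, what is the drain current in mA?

V_GS = V_G = 2.56 V, so V_ov = 2.56 − 0.448 = 2.11 V.
Assume saturation: I_D = ½ k_n V_ov² = 0.5 × 3.76 × 2.11² = 8.39 mA, giving V_DS = V_DD − I_D R_D = 9.25 − 8.39 × 0.476 = 5.26 V.
V_DS = 5.26 V ≥ V_ov = 2.11 V, confirming saturation.

I_D = 8.39 mA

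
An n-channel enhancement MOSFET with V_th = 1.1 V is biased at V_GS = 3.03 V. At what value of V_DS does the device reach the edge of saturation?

The boundary between triode and saturation is V_DS = V_GS − V_th = V_ov.
V_ov = 3.03 − 1.1 = 1.93 V.

V_DS,sat = 1.93 V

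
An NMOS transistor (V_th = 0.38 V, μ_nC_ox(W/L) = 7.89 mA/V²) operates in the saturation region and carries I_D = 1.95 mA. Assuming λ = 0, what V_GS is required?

V_GS = 1.08 V

In saturation I_D = ½ k_n (V_GS − V_th)², so V_GS − V_th = √(2 I_D / k_n) = √(2 × 1.95 / 7.89) = 0.703 V.
V_GS = 0.38 + 0.703 = 1.08 V.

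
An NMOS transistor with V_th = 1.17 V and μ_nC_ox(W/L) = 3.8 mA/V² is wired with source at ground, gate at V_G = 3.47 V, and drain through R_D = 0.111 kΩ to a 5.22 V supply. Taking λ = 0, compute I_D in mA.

I_D = 10.1 mA

V_GS = V_G = 3.47 V, so V_ov = 3.47 − 1.17 = 2.3 V.
Assume saturation: I_D = ½ k_n V_ov² = 0.5 × 3.8 × 2.3² = 10.1 mA, giving V_DS = V_DD − I_D R_D = 5.22 − 10.1 × 0.111 = 4.1 V.
V_DS = 4.1 V ≥ V_ov = 2.3 V, confirming saturation.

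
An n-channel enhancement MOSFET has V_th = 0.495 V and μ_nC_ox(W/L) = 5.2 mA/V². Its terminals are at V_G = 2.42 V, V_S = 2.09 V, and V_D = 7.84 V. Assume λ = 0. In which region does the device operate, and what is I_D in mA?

V_GS = V_G − V_S = 2.42 − 2.09 = 0.33 V; V_DS = V_D − V_S = 7.84 − 2.09 = 5.75 V.
V_GS = 0.33 V < V_th = 0.495 V, so the transistor is in cutoff.

Cutoff; I_D = 0 mA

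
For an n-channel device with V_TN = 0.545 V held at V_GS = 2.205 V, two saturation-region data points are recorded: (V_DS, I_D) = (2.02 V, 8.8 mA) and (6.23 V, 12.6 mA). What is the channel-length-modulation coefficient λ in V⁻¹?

λ = 0.129 V⁻¹

With V_GS fixed, I_D ∝ (1 + λ V_DS) in saturation, so I_D2/I_D1 = (1 + λ V_DS2)/(1 + λ V_DS1).
12.6/8.8 = 1.432 = (1 + 6.23 λ)/(1 + 2.02 λ).
Solving: λ (I_D1 V_DS2 − I_D2 V_DS1) = I_D2 − I_D1, so λ = (12.6 − 8.8) / (8.8 × 6.23 − 12.6 × 2.02) = 3.8 / 29.4 = 0.129 V⁻¹.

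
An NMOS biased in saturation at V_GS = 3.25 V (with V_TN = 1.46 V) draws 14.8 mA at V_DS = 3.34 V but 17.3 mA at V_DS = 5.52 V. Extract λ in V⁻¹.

With V_GS fixed, I_D ∝ (1 + λ V_DS) in saturation, so I_D2/I_D1 = (1 + λ V_DS2)/(1 + λ V_DS1).
17.3/14.8 = 1.169 = (1 + 5.52 λ)/(1 + 3.34 λ).
Solving: λ (I_D1 V_DS2 − I_D2 V_DS1) = I_D2 − I_D1, so λ = (17.3 − 14.8) / (14.8 × 5.52 − 17.3 × 3.34) = 2.5 / 23.9 = 0.105 V⁻¹.

λ = 0.105 V⁻¹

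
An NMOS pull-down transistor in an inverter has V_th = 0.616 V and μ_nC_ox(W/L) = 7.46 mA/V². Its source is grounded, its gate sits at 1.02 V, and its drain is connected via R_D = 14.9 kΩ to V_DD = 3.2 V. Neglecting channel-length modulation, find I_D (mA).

V_GS = V_G = 1.02 V, so V_ov = 1.02 − 0.616 = 0.404 V.
Assume saturation: I_D = ½ k_n V_ov² = 0.5 × 7.46 × 0.404² = 0.609 mA, giving V_DS = V_DD − I_D R_D = 3.2 − 0.609 × 14.9 = -5.87 V.
But -5.87 V < V_ov = 0.404 V, so the device is actually in triode.
In triode I_D = k_n[V_ov V_DS − ½ V_DS²] and I_D = (V_DD − V_DS)/R_D. Equating: 55.6 V_DS² − 45.91 V_DS + 3.2 = 0, giving V_DS = 0.0769 V (the root below V_ov).
I_D = (3.2 − 0.0769) / 14.9 = 0.21 mA.

I_D = 0.210 mA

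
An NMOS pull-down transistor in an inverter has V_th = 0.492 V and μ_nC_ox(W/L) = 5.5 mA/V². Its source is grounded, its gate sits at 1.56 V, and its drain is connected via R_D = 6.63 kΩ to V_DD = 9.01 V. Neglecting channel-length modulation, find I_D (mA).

V_GS = V_G = 1.56 V, so V_ov = 1.56 − 0.492 = 1.07 V.
Assume saturation: I_D = ½ k_n V_ov² = 0.5 × 5.5 × 1.07² = 3.14 mA, giving V_DS = V_DD − I_D R_D = 9.01 − 3.14 × 6.63 = -11.8 V.
But -11.8 V < V_ov = 1.07 V, so the device is actually in triode.
In triode I_D = k_n[V_ov V_DS − ½ V_DS²] and I_D = (V_DD − V_DS)/R_D. Equating: 18.2 V_DS² − 39.94 V_DS + 9.01 = 0, giving V_DS = 0.255 V (the root below V_ov).
I_D = (9.01 − 0.255) / 6.63 = 1.32 mA.

I_D = 1.32 mA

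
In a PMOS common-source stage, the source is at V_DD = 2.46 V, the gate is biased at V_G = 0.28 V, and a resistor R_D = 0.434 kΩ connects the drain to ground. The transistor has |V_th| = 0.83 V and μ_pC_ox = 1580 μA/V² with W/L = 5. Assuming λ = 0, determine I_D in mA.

V_SG = V_DD − V_G = 2.46 − 0.28 = 2.18 V, so V_ov = 2.18 − 0.83 = 1.35 V.
k_p = μ_pC_ox · (W/L) = 7.9 mA/V².
Assume saturation: I_D = ½ k_p V_ov² = 0.5 × 7.9 × 1.35² = 7.2 mA, giving V_SD = V_DD − I_D R_D = 2.46 − 7.2 × 0.434 = -0.664 V.
But -0.664 V < V_ov = 1.35 V, so the device is actually in triode.
In triode I_D = k_p[V_ov V_SD − ½ V_SD²] and I_D = (V_DD − V_SD)/R_D. Equating: 1.71 V_SD² − 5.629 V_SD + 2.46 = 0, giving V_SD = 0.519 V (the root below V_ov).
I_D = (2.46 − 0.519) / 0.434 = 4.47 mA.

I_D = 4.47 mA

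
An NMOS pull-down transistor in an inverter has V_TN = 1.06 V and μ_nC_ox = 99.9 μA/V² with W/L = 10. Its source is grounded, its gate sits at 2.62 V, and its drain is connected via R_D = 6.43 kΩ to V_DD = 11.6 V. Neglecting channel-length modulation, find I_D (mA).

I_D = 1.22 mA

V_GS = V_G = 2.62 V, so V_ov = 2.62 − 1.06 = 1.56 V.
k_n = μ_nC_ox · (W/L) = 0.999 mA/V².
Assume saturation: I_D = ½ k_n V_ov² = 0.5 × 0.999 × 1.56² = 1.22 mA, giving V_DS = V_DD − I_D R_D = 11.6 − 1.22 × 6.43 = 3.78 V.
V_DS = 3.78 V ≥ V_ov = 1.56 V, confirming saturation.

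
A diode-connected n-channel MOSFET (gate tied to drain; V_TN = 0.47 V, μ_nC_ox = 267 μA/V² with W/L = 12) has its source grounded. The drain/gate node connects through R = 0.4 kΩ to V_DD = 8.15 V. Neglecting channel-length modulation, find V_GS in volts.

V_GS = 3.24 V

With gate tied to drain, V_GS = V_DS ≥ V_GS − V_TN, so the device is in saturation.
k_n = μ_nC_ox · (W/L) = 3.204 mA/V².
KCL at the drain: ½ k_n (V_GS − V_TN)² = (V_DD − V_GS)/R.
Let x = V_GS − 0.47. Then 0.641 x² + x − 7.68 = 0, giving x = 2.77 V (positive root), so V_GS = 3.24 V.
I_D = (V_DD − V_GS)/R = (8.15 − 3.24) / 0.4 = 12.3 mA.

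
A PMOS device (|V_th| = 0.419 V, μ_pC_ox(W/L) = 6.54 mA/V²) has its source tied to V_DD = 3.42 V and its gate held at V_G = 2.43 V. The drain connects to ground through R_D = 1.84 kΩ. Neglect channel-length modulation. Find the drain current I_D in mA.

V_SG = V_DD − V_G = 3.42 − 2.43 = 0.99 V, so V_ov = 0.99 − 0.419 = 0.571 V.
Assume saturation: I_D = ½ k_p V_ov² = 0.5 × 6.54 × 0.571² = 1.07 mA, giving V_SD = V_DD − I_D R_D = 3.42 − 1.07 × 1.84 = 1.46 V.
V_SD = 1.46 V ≥ V_ov = 0.571 V, confirming saturation.

I_D = 1.07 mA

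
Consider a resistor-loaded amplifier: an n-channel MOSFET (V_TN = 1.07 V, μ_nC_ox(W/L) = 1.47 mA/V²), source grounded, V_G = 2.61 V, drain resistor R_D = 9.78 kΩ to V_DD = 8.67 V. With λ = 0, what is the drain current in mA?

I_D = 0.842 mA

V_GS = V_G = 2.61 V, so V_ov = 2.61 − 1.07 = 1.54 V.
Assume saturation: I_D = ½ k_n V_ov² = 0.5 × 1.47 × 1.54² = 1.74 mA, giving V_DS = V_DD − I_D R_D = 8.67 − 1.74 × 9.78 = -8.38 V.
But -8.38 V < V_ov = 1.54 V, so the device is actually in triode.
In triode I_D = k_n[V_ov V_DS − ½ V_DS²] and I_D = (V_DD − V_DS)/R_D. Equating: 7.19 V_DS² − 23.14 V_DS + 8.67 = 0, giving V_DS = 0.433 V (the root below V_ov).
I_D = (8.67 − 0.433) / 9.78 = 0.842 mA.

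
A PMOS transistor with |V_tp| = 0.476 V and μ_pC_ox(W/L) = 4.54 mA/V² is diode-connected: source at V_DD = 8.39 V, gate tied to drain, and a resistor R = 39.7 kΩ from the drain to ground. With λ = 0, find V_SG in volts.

With gate tied to drain, V_SG = V_SD ≥ V_SG − |V_tp|, so the device is in saturation.
KCL at the drain: ½ k_p (V_SG − |V_tp|)² = (V_DD − V_SG)/R.
Let x = V_SG − 0.476. Then 90.1 x² + x − 7.914 = 0, giving x = 0.291 V (positive root), so V_SG = 0.767 V.
I_D = (V_DD − V_SG)/R = (8.39 − 0.767) / 39.7 = 0.192 mA.

V_SG = 0.767 V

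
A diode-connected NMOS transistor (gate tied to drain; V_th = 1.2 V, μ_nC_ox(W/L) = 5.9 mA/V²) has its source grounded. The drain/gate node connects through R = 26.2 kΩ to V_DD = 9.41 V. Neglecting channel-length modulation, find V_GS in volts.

With gate tied to drain, V_GS = V_DS ≥ V_GS − V_th, so the device is in saturation.
KCL at the drain: ½ k_n (V_GS − V_th)² = (V_DD − V_GS)/R.
Let x = V_GS − 1.2. Then 77.3 x² + x − 8.21 = 0, giving x = 0.32 V (positive root), so V_GS = 1.52 V.
I_D = (V_DD − V_GS)/R = (9.41 − 1.52) / 26.2 = 0.301 mA.

V_GS = 1.52 V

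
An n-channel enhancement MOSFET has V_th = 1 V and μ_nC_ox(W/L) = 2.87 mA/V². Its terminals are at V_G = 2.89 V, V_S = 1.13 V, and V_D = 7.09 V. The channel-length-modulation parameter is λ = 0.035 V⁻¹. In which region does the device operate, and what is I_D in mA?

V_GS = V_G − V_S = 2.89 − 1.13 = 1.76 V; V_DS = V_D − V_S = 7.09 − 1.13 = 5.96 V.
V_ov = V_GS − V_th = 1.76 − 1 = 0.76 V.
Since V_DS = 5.96 V ≥ V_ov = 0.76 V, the device is in saturation.
I_D = ½ k_n V_ov² (1 + λ V_DS) = 0.5 × 2.87 × 0.76² × (1 + 0.035 × 5.96) = 1 mA.

Saturation; I_D = 1.00 mA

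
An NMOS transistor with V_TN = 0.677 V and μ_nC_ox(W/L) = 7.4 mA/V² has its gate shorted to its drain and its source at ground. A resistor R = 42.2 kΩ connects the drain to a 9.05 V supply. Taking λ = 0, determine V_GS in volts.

With gate tied to drain, V_GS = V_DS ≥ V_GS − V_TN, so the device is in saturation.
KCL at the drain: ½ k_n (V_GS − V_TN)² = (V_DD − V_GS)/R.
Let x = V_GS − 0.677. Then 156 x² + x − 8.373 = 0, giving x = 0.228 V (positive root), so V_GS = 0.905 V.
I_D = (V_DD − V_GS)/R = (9.05 − 0.905) / 42.2 = 0.193 mA.

V_GS = 0.905 V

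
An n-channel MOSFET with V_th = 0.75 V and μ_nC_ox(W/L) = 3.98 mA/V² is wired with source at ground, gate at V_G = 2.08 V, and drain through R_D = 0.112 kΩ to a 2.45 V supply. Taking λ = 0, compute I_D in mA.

V_GS = V_G = 2.08 V, so V_ov = 2.08 − 0.75 = 1.33 V.
Assume saturation: I_D = ½ k_n V_ov² = 0.5 × 3.98 × 1.33² = 3.52 mA, giving V_DS = V_DD − I_D R_D = 2.45 − 3.52 × 0.112 = 2.06 V.
V_DS = 2.06 V ≥ V_ov = 1.33 V, confirming saturation.

I_D = 3.52 mA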